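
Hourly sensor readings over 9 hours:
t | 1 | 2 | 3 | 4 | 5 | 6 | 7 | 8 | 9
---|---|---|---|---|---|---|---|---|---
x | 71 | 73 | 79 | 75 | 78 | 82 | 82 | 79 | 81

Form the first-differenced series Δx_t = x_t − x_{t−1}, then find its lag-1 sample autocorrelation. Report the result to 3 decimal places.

First differences Δx: 2, 6, -4, 3, 4, 0, -3, 2
Mean of differences = 1.2500
Numerator Σ(Δx_t−Δx̄)(Δx_{t+1}−Δx̄) = -27.0625
Denominator Σ(Δx_t−Δx̄)² = 81.5000
r_1(Δx) = -27.0625 / 81.5000 = -0.332

-0.332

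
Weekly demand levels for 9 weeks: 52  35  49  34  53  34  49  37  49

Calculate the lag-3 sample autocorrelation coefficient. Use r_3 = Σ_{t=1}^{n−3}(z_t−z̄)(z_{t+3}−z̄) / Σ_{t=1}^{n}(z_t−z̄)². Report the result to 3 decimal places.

Mean z̄ = (52 + 35 + 49 + 34 + 53 + 34 + 49 + 37 + 49)/9 = 43.5556
Numerator Σ_{t=1}^{6}(z_t−z̄)(z_{t+3}−z̄) = -379.4815
Denominator Σ(z_t−z̄)² = 548.2222
r_3 = -379.4815 / 548.2222 = -0.692

-0.692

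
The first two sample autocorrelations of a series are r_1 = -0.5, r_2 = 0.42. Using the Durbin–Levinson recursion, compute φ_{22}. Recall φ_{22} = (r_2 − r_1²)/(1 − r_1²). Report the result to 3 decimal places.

0.227

φ_{22} = (r_2 − r_1²) / (1 − r_1²)
r_1² = (-0.5)² = 0.25
Numerator = 0.42 − 0.2500 = 0.1700; denominator = 1 − 0.2500 = 0.7500
φ_{22} = 0.1700 / 0.7500 = 0.227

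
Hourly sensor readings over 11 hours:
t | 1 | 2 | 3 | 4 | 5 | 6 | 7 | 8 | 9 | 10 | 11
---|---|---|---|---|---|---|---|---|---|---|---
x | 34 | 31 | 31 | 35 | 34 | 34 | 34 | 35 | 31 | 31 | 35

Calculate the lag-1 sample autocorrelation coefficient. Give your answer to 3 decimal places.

0.005

Mean x̄ = (34 + 31 + 31 + 35 + 34 + 34 + 34 + 35 + 31 + 31 + 35)/11 = 33.1818
Numerator Σ_{t=1}^{10}(x_t−x̄)(x_{t+1}−x̄) = 0.1488
Denominator Σ(x_t−x̄)² = 31.6364
r_1 = 0.1488 / 31.6364 = 0.005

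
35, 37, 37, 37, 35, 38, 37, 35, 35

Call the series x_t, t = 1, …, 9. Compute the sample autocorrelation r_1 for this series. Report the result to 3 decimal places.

-0.081

Mean x̄ = (35 + 37 + 37 + 37 + 35 + 38 + 37 + 35 + 35)/9 = 36.2222
Numerator Σ_{t=1}^{8}(x_t−x̄)(x_{t+1}−x̄) = -0.9383
Denominator Σ(x_t−x̄)² = 11.5556
r_1 = -0.9383 / 11.5556 = -0.081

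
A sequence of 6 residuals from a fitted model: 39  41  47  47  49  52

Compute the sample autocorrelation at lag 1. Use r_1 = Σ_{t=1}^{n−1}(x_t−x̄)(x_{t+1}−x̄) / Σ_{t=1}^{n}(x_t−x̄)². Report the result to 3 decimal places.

0.430

Mean x̄ = (39 + 41 + 47 + 47 + 49 + 52)/6 = 45.8333
Deviations from mean: -6.8333, -4.8333, 1.1667, 1.1667, 3.1667, 6.1667
Σ(x_t−x̄)(x_{t+1}−x̄) = (33.0278) + (-5.6389) + (1.3611) + (3.6944) + (19.5278) = 51.9722
Denominator Σ(x_t−x̄)² = 120.8333
r_1 = 51.9722 / 120.8333 = 0.430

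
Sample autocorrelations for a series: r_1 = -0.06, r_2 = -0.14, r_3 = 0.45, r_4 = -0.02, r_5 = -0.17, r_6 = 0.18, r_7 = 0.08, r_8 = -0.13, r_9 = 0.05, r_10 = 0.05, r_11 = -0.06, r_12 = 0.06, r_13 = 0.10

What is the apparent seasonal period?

3

The largest autocorrelation is r_3 = 0.45, with a weaker echo at lag 6 (0.18); the remaining lags stay at or below 0.10.
The dominant spike at lag 3 indicates a seasonal period of 3.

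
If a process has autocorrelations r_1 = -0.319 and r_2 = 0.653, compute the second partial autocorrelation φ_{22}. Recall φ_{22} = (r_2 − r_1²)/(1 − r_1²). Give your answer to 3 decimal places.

0.614

φ_{22} = (r_2 − r_1²) / (1 − r_1²)
r_1² = (-0.319)² = 0.101761
Numerator = 0.653 − 0.1018 = 0.5512; denominator = 1 − 0.1018 = 0.8982
φ_{22} = 0.5512 / 0.8982 = 0.614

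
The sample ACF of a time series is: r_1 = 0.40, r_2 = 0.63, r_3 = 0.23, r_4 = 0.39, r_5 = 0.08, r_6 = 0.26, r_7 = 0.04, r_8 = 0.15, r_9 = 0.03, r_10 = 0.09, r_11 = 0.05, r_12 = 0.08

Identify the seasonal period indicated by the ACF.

2

The largest autocorrelation is r_2 = 0.63; the remaining lags stay at or below 0.40.
The dominant spike at lag 2 indicates a seasonal period of 2.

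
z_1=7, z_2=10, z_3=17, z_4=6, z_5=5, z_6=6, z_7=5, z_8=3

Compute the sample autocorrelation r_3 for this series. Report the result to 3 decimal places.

Mean z̄ = (7 + 10 + 17 + 6 + 5 + 6 + 5 + 3)/8 = 7.3750
Deviations from mean: -0.3750, 2.6250, 9.6250, -1.3750, -2.3750, -1.3750, -2.3750, -4.3750
Σ(z_t−z̄)(z_{t+3}−z̄) = (0.5156) + (-6.2344) + (-13.2344) + (3.2656) + (10.3906) = -5.2969
Denominator Σ(z_t−z̄)² = 133.8750
r_3 = -5.2969 / 133.8750 = -0.040

-0.040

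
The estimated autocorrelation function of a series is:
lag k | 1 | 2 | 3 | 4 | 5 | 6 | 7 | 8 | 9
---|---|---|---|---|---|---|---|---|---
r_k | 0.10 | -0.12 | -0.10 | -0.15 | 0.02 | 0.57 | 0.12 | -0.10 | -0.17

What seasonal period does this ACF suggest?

The largest autocorrelation is r_6 = 0.57; the remaining lags stay at or below 0.12.
The dominant spike at lag 6 indicates a seasonal period of 6.

6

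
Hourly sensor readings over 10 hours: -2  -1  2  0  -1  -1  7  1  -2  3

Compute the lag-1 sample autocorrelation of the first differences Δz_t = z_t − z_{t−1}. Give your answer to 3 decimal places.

First differences Δz: 1, 3, -2, -1, 0, 8, -6, -3, 5
Mean of differences = 0.5556
Numerator Σ(Δz_t−Δz̄)(Δz_{t+1}−Δz̄) = -45.7531
Denominator Σ(Δz_t−Δz̄)² = 146.2222
r_1(Δz) = -45.7531 / 146.2222 = -0.313

-0.313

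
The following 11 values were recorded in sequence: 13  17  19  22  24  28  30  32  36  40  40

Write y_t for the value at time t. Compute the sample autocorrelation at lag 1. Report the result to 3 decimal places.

0.731

Mean ȳ = (13 + 17 + 19 + 22 + 24 + 28 + 30 + 32 + 36 + 40 + 40)/11 = 27.3636
Numerator Σ_{t=1}^{10}(y_t−ȳ)(y_{t+1}−ȳ) = 619.0496
Denominator Σ(y_t−ȳ)² = 846.5455
r_1 = 619.0496 / 846.5455 = 0.731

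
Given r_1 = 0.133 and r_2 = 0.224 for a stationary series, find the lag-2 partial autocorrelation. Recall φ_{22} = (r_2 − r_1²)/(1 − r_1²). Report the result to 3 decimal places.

φ_{22} = (r_2 − r_1²) / (1 − r_1²)
r_1² = (0.133)² = 0.017689
Numerator = 0.224 − 0.0177 = 0.2063; denominator = 1 − 0.0177 = 0.9823
φ_{22} = 0.2063 / 0.9823 = 0.210

0.210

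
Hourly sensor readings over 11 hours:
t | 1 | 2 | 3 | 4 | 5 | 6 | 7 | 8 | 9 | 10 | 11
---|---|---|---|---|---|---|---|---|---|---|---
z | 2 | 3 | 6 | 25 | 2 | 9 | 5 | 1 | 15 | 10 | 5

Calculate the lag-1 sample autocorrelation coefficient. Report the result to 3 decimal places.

-0.243

Mean z̄ = (2 + 3 + 6 + 25 + 2 + 9 + 5 + 1 + 15 + 10 + 5)/11 = 7.5455
Numerator Σ_{t=1}^{10}(z_t−z̄)(z_{t+1}−z̄) = -123.3884
Denominator Σ(z_t−z̄)² = 508.7273
r_1 = -123.3884 / 508.7273 = -0.243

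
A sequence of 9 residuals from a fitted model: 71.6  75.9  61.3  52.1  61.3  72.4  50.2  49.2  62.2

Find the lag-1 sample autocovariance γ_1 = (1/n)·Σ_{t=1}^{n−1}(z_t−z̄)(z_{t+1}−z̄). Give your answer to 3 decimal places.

17.077

Mean z̄ = (71.6 + 75.9 + 61.3 + 52.1 + 61.3 + 72.4 + 50.2 + 49.2 + 62.2)/9 = 61.8000
Σ_{t=1}^{8}(z_t−z̄)(z_{t+1}−z̄) = 153.6900
γ_1 = 153.6900 / 9 = 17.077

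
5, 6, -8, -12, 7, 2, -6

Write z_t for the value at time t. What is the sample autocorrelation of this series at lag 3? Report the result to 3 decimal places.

Mean z̄ = (5 + 6 − 8 − 12 + 7 + 2 − 6)/7 = -0.8571
Deviations from mean: 5.8571, 6.8571, -7.1429, -11.1429, 7.8571, 2.8571, -5.1429
Numerator Σ_{t=1}^{4}(z_t−z̄)(z_{t+3}−z̄) = 25.5102
Denominator Σ(z_t−z̄)² = 352.8571
r_3 = 25.5102 / 352.8571 = 0.072

0.072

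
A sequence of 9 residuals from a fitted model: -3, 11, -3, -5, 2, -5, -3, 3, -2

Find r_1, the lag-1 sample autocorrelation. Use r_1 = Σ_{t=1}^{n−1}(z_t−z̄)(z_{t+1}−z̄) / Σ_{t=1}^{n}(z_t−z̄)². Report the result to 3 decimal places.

-0.336

Mean z̄ = (-3 + 11 − 3 − 5 + 2 − 5 − 3 + 3 − 2)/9 = -0.5556
Numerator Σ_{t=1}^{8}(z_t−z̄)(z_{t+1}−z̄) = -71.3086
Denominator Σ(z_t−z̄)² = 212.2222
r_1 = -71.3086 / 212.2222 = -0.336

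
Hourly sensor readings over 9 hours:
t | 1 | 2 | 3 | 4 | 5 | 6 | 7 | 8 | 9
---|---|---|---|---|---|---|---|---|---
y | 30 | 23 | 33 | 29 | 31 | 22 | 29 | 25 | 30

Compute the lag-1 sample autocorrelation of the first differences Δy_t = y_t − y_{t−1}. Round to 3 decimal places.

-0.726

First differences Δy: -7, 10, -4, 2, -9, 7, -4, 5
Mean of differences = 0.0000
Numerator Σ(Δy_t−Δȳ)(Δy_{t+1}−Δȳ) = -247.0000
Denominator Σ(Δy_t−Δȳ)² = 340.0000
r_1(Δy) = -247.0000 / 340.0000 = -0.726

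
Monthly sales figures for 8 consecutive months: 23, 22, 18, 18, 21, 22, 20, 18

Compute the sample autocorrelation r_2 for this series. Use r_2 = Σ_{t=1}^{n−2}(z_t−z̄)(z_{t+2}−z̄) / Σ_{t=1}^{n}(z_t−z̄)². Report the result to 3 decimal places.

Mean z̄ = (23 + 22 + 18 + 18 + 21 + 22 + 20 + 18)/8 = 20.2500
Σ(z_t−z̄)(z_{t+2}−z̄) = (-6.1875) + (-3.9375) + (-1.6875) + (-3.9375) + (-0.1875) + (-3.9375) = -19.8750
Denominator Σ(z_t−z̄)² = 29.5000
r_2 = -19.8750 / 29.5000 = -0.674

-0.674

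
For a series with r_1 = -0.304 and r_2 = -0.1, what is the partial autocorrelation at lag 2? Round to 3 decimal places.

-0.212

φ_{22} = (r_2 − r_1²) / (1 − r_1²)
r_1² = (-0.304)² = 0.092416
Numerator = -0.1 − 0.0924 = -0.1924; denominator = 1 − 0.0924 = 0.9076
φ_{22} = -0.1924 / 0.9076 = -0.212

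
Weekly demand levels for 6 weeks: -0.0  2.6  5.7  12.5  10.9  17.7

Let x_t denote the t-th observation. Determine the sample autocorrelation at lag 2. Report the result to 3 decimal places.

0.138

Mean x̄ = (-0.0 + 2.6 + 5.7 + 12.5 + 10.9 + 17.7)/6 = 8.2333
Deviations from mean: -8.2333, -5.6333, -2.5333, 4.2667, 2.6667, 9.4667
Σ(x_t−x̄)(x_{t+2}−x̄) = (20.8578) + (-24.0356) + (-6.7556) + (40.3911) = 30.4578
Denominator Σ(x_t−x̄)² = 220.8733
r_2 = 30.4578 / 220.8733 = 0.138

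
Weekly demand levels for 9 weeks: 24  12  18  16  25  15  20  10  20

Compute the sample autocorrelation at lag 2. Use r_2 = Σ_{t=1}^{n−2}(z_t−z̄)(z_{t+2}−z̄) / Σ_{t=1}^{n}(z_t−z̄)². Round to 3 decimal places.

0.296

Mean z̄ = (24 + 12 + 18 + 16 + 25 + 15 + 20 + 10 + 20)/9 = 17.7778
Numerator Σ_{t=1}^{7}(z_t−z̄)(z_{t+2}−z̄) = 60.7901
Denominator Σ(z_t−z̄)² = 205.5556
r_2 = 60.7901 / 205.5556 = 0.296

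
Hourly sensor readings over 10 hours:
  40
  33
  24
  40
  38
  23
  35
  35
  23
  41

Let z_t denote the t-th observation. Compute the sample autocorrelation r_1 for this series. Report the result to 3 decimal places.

-0.403

Mean z̄ = (40 + 33 + 24 + 40 + 38 + 23 + 35 + 35 + 23 + 41)/10 = 33.2000
Numerator Σ_{t=1}^{9}(z_t−z̄)(z_{t+1}−z̄) = -191.4400
Denominator Σ(z_t−z̄)² = 475.6000
r_1 = -191.4400 / 475.6000 = -0.403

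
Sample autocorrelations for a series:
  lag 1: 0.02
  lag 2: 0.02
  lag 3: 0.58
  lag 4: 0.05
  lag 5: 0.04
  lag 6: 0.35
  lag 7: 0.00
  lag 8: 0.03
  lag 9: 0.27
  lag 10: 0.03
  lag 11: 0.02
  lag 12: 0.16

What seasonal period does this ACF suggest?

The largest autocorrelation is r_3 = 0.58, with weaker echoes at lags 6 (0.35), 9 (0.27) and 12 (0.16); the remaining lags stay at or below 0.05.
The dominant spike at lag 3 indicates a seasonal period of 3.

3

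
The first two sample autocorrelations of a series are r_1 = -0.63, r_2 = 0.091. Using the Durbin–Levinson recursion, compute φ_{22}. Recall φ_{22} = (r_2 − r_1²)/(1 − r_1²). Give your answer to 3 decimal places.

φ_{22} = (r_2 − r_1²) / (1 − r_1²)
r_1² = (-0.63)² = 0.3969
Numerator = 0.091 − 0.3969 = -0.3059; denominator = 1 − 0.3969 = 0.6031
φ_{22} = -0.3059 / 0.6031 = -0.507

-0.507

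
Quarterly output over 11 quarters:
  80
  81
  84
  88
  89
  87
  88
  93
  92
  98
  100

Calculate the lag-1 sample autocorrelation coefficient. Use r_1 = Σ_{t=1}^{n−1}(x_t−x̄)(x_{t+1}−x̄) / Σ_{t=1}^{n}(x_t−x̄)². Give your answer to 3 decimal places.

Mean x̄ = (80 + 81 + 84 + 88 + 89 + 87 + 88 + 93 + 92 + 98 + 100)/11 = 89.0909
Numerator Σ_{t=1}^{10}(x_t−x̄)(x_{t+1}−x̄) = 253.0826
Denominator Σ(x_t−x̄)² = 402.9091
r_1 = 253.0826 / 402.9091 = 0.628

0.628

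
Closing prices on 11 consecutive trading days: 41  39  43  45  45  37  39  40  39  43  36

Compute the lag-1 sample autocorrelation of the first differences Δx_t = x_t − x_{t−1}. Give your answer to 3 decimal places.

First differences Δx: -2, 4, 2, 0, -8, 2, 1, -1, 4, -7
Mean of differences = -0.5000
Numerator Σ(Δx_t−Δx̄)(Δx_{t+1}−Δx̄) = -45.2500
Denominator Σ(Δx_t−Δx̄)² = 156.5000
r_1(Δx) = -45.2500 / 156.5000 = -0.289

-0.289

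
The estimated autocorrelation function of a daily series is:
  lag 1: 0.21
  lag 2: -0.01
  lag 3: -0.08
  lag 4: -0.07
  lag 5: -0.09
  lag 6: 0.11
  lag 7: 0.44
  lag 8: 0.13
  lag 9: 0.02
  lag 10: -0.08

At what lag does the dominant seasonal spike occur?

The largest autocorrelation is r_7 = 0.44; the remaining lags stay at or below 0.21.
The dominant spike at lag 7 indicates a seasonal period of 7.

7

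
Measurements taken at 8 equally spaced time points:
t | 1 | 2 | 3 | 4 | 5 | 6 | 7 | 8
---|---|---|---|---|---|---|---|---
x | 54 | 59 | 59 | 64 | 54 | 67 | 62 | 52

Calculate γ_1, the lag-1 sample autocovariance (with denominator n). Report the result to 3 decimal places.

-7.580

Mean x̄ = (54 + 59 + 59 + 64 + 54 + 67 + 62 + 52)/8 = 58.8750
Σ_{t=1}^{7}(x_t−x̄)(x_{t+1}−x̄) = -60.6406
γ_1 = -60.6406 / 8 = -7.580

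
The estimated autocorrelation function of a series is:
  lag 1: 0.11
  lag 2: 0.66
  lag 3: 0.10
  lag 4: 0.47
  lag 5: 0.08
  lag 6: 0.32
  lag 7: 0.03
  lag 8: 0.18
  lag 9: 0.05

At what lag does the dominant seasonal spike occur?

The largest autocorrelation is r_2 = 0.66, with weaker echoes at lags 4 (0.47), 6 (0.32) and 8 (0.18); the remaining lags stay at or below 0.11.
The dominant spike at lag 2 indicates a seasonal period of 2.

2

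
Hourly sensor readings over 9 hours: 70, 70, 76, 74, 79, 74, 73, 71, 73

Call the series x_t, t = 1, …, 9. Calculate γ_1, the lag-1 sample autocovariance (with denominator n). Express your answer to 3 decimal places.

Mean x̄ = (70 + 70 + 76 + 74 + 79 + 74 + 73 + 71 + 73)/9 = 73.3333
Σ_{t=1}^{8}(x_t−x̄)(x_{t+1}−x̄) = 12.8889
γ_1 = 12.8889 / 9 = 1.432

1.432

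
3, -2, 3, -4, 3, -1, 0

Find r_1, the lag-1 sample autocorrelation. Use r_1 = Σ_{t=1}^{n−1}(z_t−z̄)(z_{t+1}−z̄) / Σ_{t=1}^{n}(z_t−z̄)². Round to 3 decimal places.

Mean z̄ = (3 − 2 + 3 − 4 + 3 − 1 + 0)/7 = 0.2857
Deviations from mean: 2.7143, -2.2857, 2.7143, -4.2857, 2.7143, -1.2857, -0.2857
Numerator Σ_{t=1}^{6}(z_t−z̄)(z_{t+1}−z̄) = -38.7959
Denominator Σ(z_t−z̄)² = 47.4286
r_1 = -38.7959 / 47.4286 = -0.818

-0.818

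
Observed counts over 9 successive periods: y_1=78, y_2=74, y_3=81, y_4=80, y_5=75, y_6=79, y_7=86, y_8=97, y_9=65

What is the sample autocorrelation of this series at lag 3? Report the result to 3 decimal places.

-0.074

Mean ȳ = (78 + 74 + 81 + 80 + 75 + 79 + 86 + 97 + 65)/9 = 79.4444
Numerator Σ_{t=1}^{6}(y_t−ȳ)(y_{t+3}−ȳ) = -45.2593
Denominator Σ(y_t−ȳ)² = 614.2222
r_3 = -45.2593 / 614.2222 = -0.074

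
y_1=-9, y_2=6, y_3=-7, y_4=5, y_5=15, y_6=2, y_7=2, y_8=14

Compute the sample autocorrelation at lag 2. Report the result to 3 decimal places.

-0.040

Mean ȳ = (-9 + 6 − 7 + 5 + 15 + 2 + 2 + 14)/8 = 3.5000
Deviations from mean: -12.5000, 2.5000, -10.5000, 1.5000, 11.5000, -1.5000, -1.5000, 10.5000
Σ(y_t−ȳ)(y_{t+2}−ȳ) = (131.2500) + (3.7500) + (-120.7500) + (-2.2500) + (-17.2500) + (-15.7500) = -21.0000
Denominator Σ(y_t−ȳ)² = 522.0000
r_2 = -21.0000 / 522.0000 = -0.040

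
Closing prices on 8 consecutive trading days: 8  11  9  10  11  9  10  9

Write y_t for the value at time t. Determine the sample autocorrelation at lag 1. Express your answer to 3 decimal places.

-0.526

Mean ȳ = (8 + 11 + 9 + 10 + 11 + 9 + 10 + 9)/8 = 9.6250
Deviations from mean: -1.6250, 1.3750, -0.6250, 0.3750, 1.3750, -0.6250, 0.3750, -0.6250
Σ(y_t−ȳ)(y_{t+1}−ȳ) = (-2.2344) + (-0.8594) + (-0.2344) + (0.5156) + (-0.8594) + (-0.2344) + (-0.2344) = -4.1406
Denominator Σ(y_t−ȳ)² = 7.8750
r_1 = -4.1406 / 7.8750 = -0.526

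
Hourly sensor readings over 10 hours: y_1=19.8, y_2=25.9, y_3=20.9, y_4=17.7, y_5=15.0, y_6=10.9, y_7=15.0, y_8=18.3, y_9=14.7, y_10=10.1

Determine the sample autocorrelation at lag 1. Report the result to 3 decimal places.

Mean ȳ = (19.8 + 25.9 + 20.9 + 17.7 + 15.0 + 10.9 + 15.0 + 18.3 + 14.7 + 10.1)/10 = 16.8300
Numerator Σ_{t=1}^{9}(y_t−ȳ)(y_{t+1}−ȳ) = 96.0191
Denominator Σ(y_t−ȳ)² = 202.2610
r_1 = 96.0191 / 202.2610 = 0.475

0.475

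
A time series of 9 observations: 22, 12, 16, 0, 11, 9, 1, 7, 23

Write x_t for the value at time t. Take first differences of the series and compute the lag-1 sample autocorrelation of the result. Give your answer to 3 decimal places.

-0.278

First differences Δx: -10, 4, -16, 11, -2, -8, 6, 16
Mean of differences = 0.1250
Numerator Σ(Δx_t−Δx̄)(Δx_{t+1}−Δx̄) = -237.3906
Denominator Σ(Δx_t−Δx̄)² = 852.8750
r_1(Δx) = -237.3906 / 852.8750 = -0.278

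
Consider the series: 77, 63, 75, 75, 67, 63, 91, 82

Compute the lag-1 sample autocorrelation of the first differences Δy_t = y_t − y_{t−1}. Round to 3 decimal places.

-0.406

First differences Δy: -14, 12, 0, -8, -4, 28, -9
Mean of differences = 0.7143
Numerator Σ(Δy_t−Δȳ)(Δy_{t+1}−Δȳ) = -520.5102
Denominator Σ(Δy_t−Δȳ)² = 1281.4286
r_1(Δy) = -520.5102 / 1281.4286 = -0.406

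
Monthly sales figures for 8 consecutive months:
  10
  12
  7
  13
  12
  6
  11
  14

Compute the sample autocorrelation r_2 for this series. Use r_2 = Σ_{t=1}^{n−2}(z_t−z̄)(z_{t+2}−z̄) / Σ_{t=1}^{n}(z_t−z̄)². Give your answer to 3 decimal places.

Mean z̄ = (10 + 12 + 7 + 13 + 12 + 6 + 11 + 14)/8 = 10.6250
Deviations from mean: -0.6250, 1.3750, -3.6250, 2.3750, 1.3750, -4.6250, 0.3750, 3.3750
Σ(z_t−z̄)(z_{t+2}−z̄) = (2.2656) + (3.2656) + (-4.9844) + (-10.9844) + (0.5156) + (-15.6094) = -25.5313
Denominator Σ(z_t−z̄)² = 55.8750
r_2 = -25.5313 / 55.8750 = -0.457

-0.457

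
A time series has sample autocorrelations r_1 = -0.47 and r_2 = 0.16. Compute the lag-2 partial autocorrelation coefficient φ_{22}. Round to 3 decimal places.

φ_{22} = (r_2 − r_1²) / (1 − r_1²)
r_1² = (-0.47)² = 0.2209
Numerator = 0.16 − 0.2209 = -0.0609; denominator = 1 − 0.2209 = 0.7791
φ_{22} = -0.0609 / 0.7791 = -0.078

-0.078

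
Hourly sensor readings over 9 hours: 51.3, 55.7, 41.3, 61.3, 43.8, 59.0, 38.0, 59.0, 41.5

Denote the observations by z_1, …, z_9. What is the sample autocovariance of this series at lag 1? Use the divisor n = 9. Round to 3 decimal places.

Mean z̄ = (51.3 + 55.7 + 41.3 + 61.3 + 43.8 + 59.0 + 38.0 + 59.0 + 41.5)/9 = 50.1000
Σ_{t=1}^{8}(z_t−z̄)(z_{t+1}−z̄) = -559.6700
γ_1 = -559.6700 / 9 = -62.186

-62.186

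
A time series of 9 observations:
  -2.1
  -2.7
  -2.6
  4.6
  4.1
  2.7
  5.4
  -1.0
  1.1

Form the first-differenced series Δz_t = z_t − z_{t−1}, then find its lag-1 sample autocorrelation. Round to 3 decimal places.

-0.355

First differences Δz: -0.6, 0.1, 7.2, -0.5, -1.4, 2.7, -6.4, 2.1
Mean of differences = 0.4000
Numerator Σ(Δz_t−Δz̄)(Δz_{t+1}−Δz̄) = -37.5800
Denominator Σ(Δz_t−Δz̄)² = 105.8000
r_1(Δz) = -37.5800 / 105.8000 = -0.355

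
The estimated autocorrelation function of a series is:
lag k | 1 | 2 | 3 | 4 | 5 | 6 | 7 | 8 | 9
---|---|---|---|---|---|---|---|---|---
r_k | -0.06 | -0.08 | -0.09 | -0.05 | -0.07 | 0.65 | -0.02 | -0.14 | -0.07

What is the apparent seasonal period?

The largest autocorrelation is r_6 = 0.65; the remaining lags stay at or below -0.02.
The dominant spike at lag 6 indicates a seasonal period of 6.

6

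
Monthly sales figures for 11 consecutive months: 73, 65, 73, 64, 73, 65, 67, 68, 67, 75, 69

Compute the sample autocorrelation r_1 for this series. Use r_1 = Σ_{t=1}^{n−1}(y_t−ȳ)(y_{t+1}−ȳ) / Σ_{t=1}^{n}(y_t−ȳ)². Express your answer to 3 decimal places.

Mean ȳ = (73 + 65 + 73 + 64 + 73 + 65 + 67 + 68 + 67 + 75 + 69)/11 = 69.0000
Numerator Σ_{t=1}^{10}(y_t−ȳ)(y_{t+1}−ȳ) = -88.0000
Denominator Σ(y_t−ȳ)² = 150.0000
r_1 = -88.0000 / 150.0000 = -0.587

-0.587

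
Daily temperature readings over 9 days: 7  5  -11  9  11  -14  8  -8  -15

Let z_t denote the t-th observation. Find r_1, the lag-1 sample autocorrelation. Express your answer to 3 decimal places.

-0.246

Mean z̄ = (7 + 5 − 11 + 9 + 11 − 14 + 8 − 8 − 15)/9 = -0.8889
Numerator Σ_{t=1}^{8}(z_t−z̄)(z_{t+1}−z̄) = -230.7901
Denominator Σ(z_t−z̄)² = 938.8889
r_1 = -230.7901 / 938.8889 = -0.246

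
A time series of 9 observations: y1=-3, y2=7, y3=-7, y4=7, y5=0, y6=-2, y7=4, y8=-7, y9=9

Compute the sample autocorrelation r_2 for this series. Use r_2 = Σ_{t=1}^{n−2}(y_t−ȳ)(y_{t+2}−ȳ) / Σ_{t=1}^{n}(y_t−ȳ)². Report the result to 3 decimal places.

Mean ȳ = (-3 + 7 − 7 + 7 + 0 − 2 + 4 − 7 + 9)/9 = 0.8889
Σ(y_t−ȳ)(y_{t+2}−ȳ) = (30.6790) + (37.3457) + (7.0123) + (-17.6543) + (-2.7654) + (22.7901) + (25.2346) = 102.6420
Denominator Σ(y_t−ȳ)² = 298.8889
r_2 = 102.6420 / 298.8889 = 0.343

0.343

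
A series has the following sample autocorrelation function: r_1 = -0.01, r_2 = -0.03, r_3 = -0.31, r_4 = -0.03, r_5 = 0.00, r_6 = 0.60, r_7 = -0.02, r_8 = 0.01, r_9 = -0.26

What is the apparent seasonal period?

The largest autocorrelation is r_6 = 0.60; the remaining lags stay at or below 0.01.
The dominant spike at lag 6 indicates a seasonal period of 6.

6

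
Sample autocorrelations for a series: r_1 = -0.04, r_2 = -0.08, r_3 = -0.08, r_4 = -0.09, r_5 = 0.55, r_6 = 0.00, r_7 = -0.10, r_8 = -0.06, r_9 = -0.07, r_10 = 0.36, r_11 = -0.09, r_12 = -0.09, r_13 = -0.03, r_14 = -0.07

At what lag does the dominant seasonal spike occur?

The largest autocorrelation is r_5 = 0.55, with a weaker echo at lag 10 (0.36); the remaining lags stay at or below 0.00.
The dominant spike at lag 5 indicates a seasonal period of 5.

5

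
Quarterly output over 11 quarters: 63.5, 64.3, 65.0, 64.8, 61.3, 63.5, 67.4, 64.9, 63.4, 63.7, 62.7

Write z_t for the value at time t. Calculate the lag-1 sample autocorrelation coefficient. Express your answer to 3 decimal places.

Mean z̄ = (63.5 + 64.3 + 65.0 + 64.8 + 61.3 + 63.5 + 67.4 + 64.9 + 63.4 + 63.7 + 62.7)/11 = 64.0455
Numerator Σ_{t=1}^{10}(z_t−z̄)(z_{t+1}−z̄) = 1.4234
Denominator Σ(z_t−z̄)² = 24.0073
r_1 = 1.4234 / 24.0073 = 0.059

0.059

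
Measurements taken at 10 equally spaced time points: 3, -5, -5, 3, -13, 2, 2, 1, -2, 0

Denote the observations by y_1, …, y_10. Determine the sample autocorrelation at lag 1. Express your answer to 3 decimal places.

-0.398

Mean ȳ = (3 − 5 − 5 + 3 − 13 + 2 + 2 + 1 − 2 + 0)/10 = -1.4000
Numerator Σ_{t=1}^{9}(y_t−ȳ)(y_{t+1}−ȳ) = -91.7600
Denominator Σ(y_t−ȳ)² = 230.4000
r_1 = -91.7600 / 230.4000 = -0.398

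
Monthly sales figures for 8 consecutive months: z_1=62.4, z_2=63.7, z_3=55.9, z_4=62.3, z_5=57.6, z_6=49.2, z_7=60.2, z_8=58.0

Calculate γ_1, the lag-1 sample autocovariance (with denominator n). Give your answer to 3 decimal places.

-1.814

Mean z̄ = (62.4 + 63.7 + 55.9 + 62.3 + 57.6 + 49.2 + 60.2 + 58.0)/8 = 58.6625
Σ_{t=1}^{7}(z_t−z̄)(z_{t+1}−z̄) = -14.5152
γ_1 = -14.5152 / 8 = -1.814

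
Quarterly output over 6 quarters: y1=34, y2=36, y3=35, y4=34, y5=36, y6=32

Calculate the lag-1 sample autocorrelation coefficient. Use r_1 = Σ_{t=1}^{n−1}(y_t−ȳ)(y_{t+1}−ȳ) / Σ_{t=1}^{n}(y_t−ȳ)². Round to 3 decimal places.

Mean ȳ = (34 + 36 + 35 + 34 + 36 + 32)/6 = 34.5000
Deviations from mean: -0.5000, 1.5000, 0.5000, -0.5000, 1.5000, -2.5000
Numerator Σ_{t=1}^{5}(y_t−ȳ)(y_{t+1}−ȳ) = -4.7500
Denominator Σ(y_t−ȳ)² = 11.5000
r_1 = -4.7500 / 11.5000 = -0.413

-0.413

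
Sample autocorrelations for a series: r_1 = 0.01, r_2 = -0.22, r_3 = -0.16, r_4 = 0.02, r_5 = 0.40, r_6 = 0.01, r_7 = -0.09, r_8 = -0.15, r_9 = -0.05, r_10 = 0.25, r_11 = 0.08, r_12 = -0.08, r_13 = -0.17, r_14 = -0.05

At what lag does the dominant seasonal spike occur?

The largest autocorrelation is r_5 = 0.40, with a weaker echo at lag 10 (0.25); the remaining lags stay at or below 0.08.
The dominant spike at lag 5 indicates a seasonal period of 5.

5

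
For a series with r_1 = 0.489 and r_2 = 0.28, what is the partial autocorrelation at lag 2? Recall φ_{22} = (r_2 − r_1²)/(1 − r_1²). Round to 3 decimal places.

0.054

φ_{22} = (r_2 − r_1²) / (1 − r_1²)
r_1² = (0.489)² = 0.239121
Numerator = 0.28 − 0.2391 = 0.0409; denominator = 1 − 0.2391 = 0.7609
φ_{22} = 0.0409 / 0.7609 = 0.054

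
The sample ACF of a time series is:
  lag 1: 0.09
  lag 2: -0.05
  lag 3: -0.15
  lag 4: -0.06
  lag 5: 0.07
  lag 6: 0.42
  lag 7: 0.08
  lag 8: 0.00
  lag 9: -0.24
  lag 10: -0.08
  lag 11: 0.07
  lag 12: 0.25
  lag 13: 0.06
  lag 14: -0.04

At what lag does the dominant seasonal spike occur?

The largest autocorrelation is r_6 = 0.42, with a weaker echo at lag 12 (0.25); the remaining lags stay at or below 0.09.
The dominant spike at lag 6 indicates a seasonal period of 6.

6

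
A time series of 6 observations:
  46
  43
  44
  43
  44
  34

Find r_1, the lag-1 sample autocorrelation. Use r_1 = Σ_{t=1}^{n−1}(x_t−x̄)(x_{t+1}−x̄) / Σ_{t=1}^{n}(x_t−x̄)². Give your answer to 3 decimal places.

Mean x̄ = (46 + 43 + 44 + 43 + 44 + 34)/6 = 42.3333
Deviations from mean: 3.6667, 0.6667, 1.6667, 0.6667, 1.6667, -8.3333
Σ(x_t−x̄)(x_{t+1}−x̄) = (2.4444) + (1.1111) + (1.1111) + (1.1111) + (-13.8889) = -8.1111
Denominator Σ(x_t−x̄)² = 89.3333
r_1 = -8.1111 / 89.3333 = -0.091

-0.091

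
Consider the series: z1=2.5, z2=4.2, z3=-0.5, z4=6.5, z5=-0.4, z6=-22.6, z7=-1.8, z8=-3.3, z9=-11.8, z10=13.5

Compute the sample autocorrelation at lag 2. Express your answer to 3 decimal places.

Mean z̄ = (2.5 + 4.2 − 0.5 + 6.5 − 0.4 − 22.6 − 1.8 − 3.3 − 11.8 + 13.5)/10 = -1.3700
Numerator Σ_{t=1}^{8}(z_t−z̄)(z_{t+2}−z̄) = -102.6908
Denominator Σ(z_t−z̄)² = 894.1610
r_2 = -102.6908 / 894.1610 = -0.115

-0.115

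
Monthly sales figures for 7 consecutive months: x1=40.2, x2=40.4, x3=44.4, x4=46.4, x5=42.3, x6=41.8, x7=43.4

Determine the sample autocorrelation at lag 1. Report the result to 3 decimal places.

0.216

Mean x̄ = (40.2 + 40.4 + 44.4 + 46.4 + 42.3 + 41.8 + 43.4)/7 = 42.7000
Σ(x_t−x̄)(x_{t+1}−x̄) = (5.7500) + (-3.9100) + (6.2900) + (-1.4800) + (0.3600) + (-0.6300) = 6.3800
Denominator Σ(x_t−x̄)² = 29.5800
r_1 = 6.3800 / 29.5800 = 0.216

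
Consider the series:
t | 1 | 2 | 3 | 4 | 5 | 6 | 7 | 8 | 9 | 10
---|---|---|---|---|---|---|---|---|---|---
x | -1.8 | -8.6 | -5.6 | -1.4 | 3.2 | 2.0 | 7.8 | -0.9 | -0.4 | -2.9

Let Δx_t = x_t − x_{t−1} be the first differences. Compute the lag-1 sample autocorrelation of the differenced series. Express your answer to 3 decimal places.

First differences Δx: -6.8, 3.0, 4.2, 4.6, -1.2, 5.8, -8.7, 0.5, -2.5
Mean of differences = -0.1222
Numerator Σ(Δx_t−Δx̄)(Δx_{t+1}−Δx̄) = -56.0327
Denominator Σ(Δx_t−Δx̄)² = 211.1756
r_1(Δx) = -56.0327 / 211.1756 = -0.265

-0.265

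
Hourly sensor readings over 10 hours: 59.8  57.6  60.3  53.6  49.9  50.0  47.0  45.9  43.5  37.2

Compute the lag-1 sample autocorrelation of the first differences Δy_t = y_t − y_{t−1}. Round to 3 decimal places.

-0.295

First differences Δy: -2.2, 2.7, -6.7, -3.7, 0.1, -3.0, -1.1, -2.4, -6.3
Mean of differences = -2.5111
Numerator Σ(Δy_t−Δȳ)(Δy_{t+1}−Δȳ) = -20.5623
Denominator Σ(Δy_t−Δȳ)² = 69.6289
r_1(Δy) = -20.5623 / 69.6289 = -0.295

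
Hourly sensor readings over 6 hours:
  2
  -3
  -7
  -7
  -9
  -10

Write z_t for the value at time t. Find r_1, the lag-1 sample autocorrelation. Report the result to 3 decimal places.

Mean z̄ = (2 − 3 − 7 − 7 − 9 − 10)/6 = -5.6667
Σ(z_t−z̄)(z_{t+1}−z̄) = (20.4444) + (-3.5556) + (1.7778) + (4.4444) + (14.4444) = 37.5556
Denominator Σ(z_t−z̄)² = 99.3333
r_1 = 37.5556 / 99.3333 = 0.378

0.378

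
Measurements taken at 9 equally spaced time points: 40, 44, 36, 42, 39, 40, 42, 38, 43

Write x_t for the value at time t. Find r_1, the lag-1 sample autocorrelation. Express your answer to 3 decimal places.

Mean x̄ = (40 + 44 + 36 + 42 + 39 + 40 + 42 + 38 + 43)/9 = 40.4444
Numerator Σ_{t=1}^{8}(x_t−x̄)(x_{t+1}−x̄) = -36.6420
Denominator Σ(x_t−x̄)² = 52.2222
r_1 = -36.6420 / 52.2222 = -0.702

-0.702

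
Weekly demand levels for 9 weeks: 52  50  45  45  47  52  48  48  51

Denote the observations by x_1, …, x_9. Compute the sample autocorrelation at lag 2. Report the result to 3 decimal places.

-0.431

Mean x̄ = (52 + 50 + 45 + 45 + 47 + 52 + 48 + 48 + 51)/9 = 48.6667
Numerator Σ_{t=1}^{7}(x_t−x̄)(x_{t+2}−x̄) = -25.8889
Denominator Σ(x_t−x̄)² = 60.0000
r_2 = -25.8889 / 60.0000 = -0.431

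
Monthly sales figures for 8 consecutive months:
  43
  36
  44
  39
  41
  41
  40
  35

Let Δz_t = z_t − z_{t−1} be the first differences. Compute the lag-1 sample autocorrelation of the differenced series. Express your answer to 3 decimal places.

-0.615

First differences Δz: -7, 8, -5, 2, 0, -1, -5
Mean of differences = -1.1429
Numerator Σ(Δz_t−Δz̄)(Δz_{t+1}−Δz̄) = -97.7347
Denominator Σ(Δz_t−Δz̄)² = 158.8571
r_1(Δz) = -97.7347 / 158.8571 = -0.615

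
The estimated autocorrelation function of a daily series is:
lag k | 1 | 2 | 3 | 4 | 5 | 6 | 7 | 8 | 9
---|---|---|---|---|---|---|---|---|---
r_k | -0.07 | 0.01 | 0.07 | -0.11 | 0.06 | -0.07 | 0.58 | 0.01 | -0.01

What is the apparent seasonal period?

7

The largest autocorrelation is r_7 = 0.58; the remaining lags stay at or below 0.07.
The dominant spike at lag 7 indicates a seasonal period of 7.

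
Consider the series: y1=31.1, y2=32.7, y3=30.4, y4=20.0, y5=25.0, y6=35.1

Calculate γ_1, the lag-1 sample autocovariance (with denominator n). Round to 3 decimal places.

2.057

Mean ȳ = (31.1 + 32.7 + 30.4 + 20.0 + 25.0 + 35.1)/6 = 29.0500
Deviations: 2.0500, 3.6500, 1.3500, -9.0500, -4.0500, 6.0500
Σ_{t=1}^{5}(y_t−ȳ)(y_{t+1}−ȳ) = 12.3425
γ_1 = 12.3425 / 6 = 2.057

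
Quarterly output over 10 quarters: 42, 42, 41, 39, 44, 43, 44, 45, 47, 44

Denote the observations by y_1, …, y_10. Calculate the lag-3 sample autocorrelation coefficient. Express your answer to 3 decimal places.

0.048

Mean ȳ = (42 + 42 + 41 + 39 + 44 + 43 + 44 + 45 + 47 + 44)/10 = 43.1000
Σ(y_t−ȳ)(y_{t+3}−ȳ) = (4.5100) + (-0.9900) + (0.2100) + (-3.6900) + (1.7100) + (-0.3900) + (0.8100) = 2.1700
Denominator Σ(y_t−ȳ)² = 44.9000
r_3 = 2.1700 / 44.9000 = 0.048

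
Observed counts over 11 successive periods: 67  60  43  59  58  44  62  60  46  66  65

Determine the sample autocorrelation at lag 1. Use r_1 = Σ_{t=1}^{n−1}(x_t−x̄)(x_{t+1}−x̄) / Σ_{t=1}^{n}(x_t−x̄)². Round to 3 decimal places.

Mean x̄ = (67 + 60 + 43 + 59 + 58 + 44 + 62 + 60 + 46 + 66 + 65)/11 = 57.2727
Numerator Σ_{t=1}^{10}(x_t−x̄)(x_{t+1}−x̄) = -156.9835
Denominator Σ(x_t−x̄)² = 778.1818
r_1 = -156.9835 / 778.1818 = -0.202

-0.202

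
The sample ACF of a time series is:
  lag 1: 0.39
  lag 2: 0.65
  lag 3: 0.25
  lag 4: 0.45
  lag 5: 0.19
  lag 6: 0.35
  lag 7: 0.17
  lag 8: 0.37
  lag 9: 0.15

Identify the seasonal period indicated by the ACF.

2

The largest autocorrelation is r_2 = 0.65, with a weaker echo at lag 4 (0.45); the remaining lags stay at or below 0.39.
The dominant spike at lag 2 indicates a seasonal period of 2.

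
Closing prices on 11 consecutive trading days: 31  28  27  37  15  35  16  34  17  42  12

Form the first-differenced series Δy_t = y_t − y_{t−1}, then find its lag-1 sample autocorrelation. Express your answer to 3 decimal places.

-0.824

First differences Δy: -3, -1, 10, -22, 20, -19, 18, -17, 25, -30
Mean of differences = -1.9000
Numerator Σ(Δy_t−Δȳ)(Δy_{t+1}−Δȳ) = -2847.0100
Denominator Σ(Δy_t−Δȳ)² = 3456.9000
r_1(Δy) = -2847.0100 / 3456.9000 = -0.824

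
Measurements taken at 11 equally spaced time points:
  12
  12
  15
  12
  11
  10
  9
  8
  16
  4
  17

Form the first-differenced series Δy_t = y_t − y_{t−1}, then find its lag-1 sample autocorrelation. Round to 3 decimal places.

-0.654

First differences Δy: 0, 3, -3, -1, -1, -1, -1, 8, -12, 13
Mean of differences = 0.5000
Numerator Σ(Δy_t−Δȳ)(Δy_{t+1}−Δȳ) = -259.2500
Denominator Σ(Δy_t−Δȳ)² = 396.5000
r_1(Δy) = -259.2500 / 396.5000 = -0.654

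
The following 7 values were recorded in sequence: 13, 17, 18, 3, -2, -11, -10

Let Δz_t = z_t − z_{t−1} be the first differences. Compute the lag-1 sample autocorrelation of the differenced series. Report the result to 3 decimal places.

First differences Δz: 4, 1, -15, -5, -9, 1
Mean of differences = -3.8333
Numerator Σ(Δz_t−Δz̄)(Δz_{t+1}−Δz̄) = -22.0278
Denominator Σ(Δz_t−Δz̄)² = 260.8333
r_1(Δz) = -22.0278 / 260.8333 = -0.084

-0.084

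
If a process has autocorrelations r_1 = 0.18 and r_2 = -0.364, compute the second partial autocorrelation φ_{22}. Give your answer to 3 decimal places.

φ_{22} = (r_2 − r_1²) / (1 − r_1²)
r_1² = (0.18)² = 0.0324
Numerator = -0.364 − 0.0324 = -0.3964; denominator = 1 − 0.0324 = 0.9676
φ_{22} = -0.3964 / 0.9676 = -0.410

-0.410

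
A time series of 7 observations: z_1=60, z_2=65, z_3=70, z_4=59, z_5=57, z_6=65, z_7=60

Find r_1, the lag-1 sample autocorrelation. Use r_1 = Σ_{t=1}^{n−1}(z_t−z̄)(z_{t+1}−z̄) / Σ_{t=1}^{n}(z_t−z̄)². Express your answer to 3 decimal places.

-0.112

Mean z̄ = (60 + 65 + 70 + 59 + 57 + 65 + 60)/7 = 62.2857
Deviations from mean: -2.2857, 2.7143, 7.7143, -3.2857, -5.2857, 2.7143, -2.2857
Numerator Σ_{t=1}^{6}(z_t−z̄)(z_{t+1}−z̄) = -13.7959
Denominator Σ(z_t−z̄)² = 123.4286
r_1 = -13.7959 / 123.4286 = -0.112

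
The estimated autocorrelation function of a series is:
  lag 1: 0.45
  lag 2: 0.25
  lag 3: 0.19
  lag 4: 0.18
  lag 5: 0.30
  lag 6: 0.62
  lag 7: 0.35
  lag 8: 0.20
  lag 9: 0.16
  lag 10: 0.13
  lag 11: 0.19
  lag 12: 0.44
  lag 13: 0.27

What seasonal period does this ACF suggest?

The largest autocorrelation is r_6 = 0.62; the remaining lags stay at or below 0.45. The elevated value at lag 1 (0.45), dropping to 0.25 at lag 2, reflects decaying short-term dependence rather than seasonality.
The dominant spike at lag 6 indicates a seasonal period of 6.

6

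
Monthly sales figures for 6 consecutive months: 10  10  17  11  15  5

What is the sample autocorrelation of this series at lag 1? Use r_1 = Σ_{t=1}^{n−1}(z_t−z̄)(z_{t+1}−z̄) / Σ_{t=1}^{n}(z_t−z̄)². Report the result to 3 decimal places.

Mean z̄ = (10 + 10 + 17 + 11 + 15 + 5)/6 = 11.3333
Numerator Σ_{t=1}^{5}(z_t−z̄)(z_{t+1}−z̄) = -32.1111
Denominator Σ(z_t−z̄)² = 89.3333
r_1 = -32.1111 / 89.3333 = -0.359

-0.359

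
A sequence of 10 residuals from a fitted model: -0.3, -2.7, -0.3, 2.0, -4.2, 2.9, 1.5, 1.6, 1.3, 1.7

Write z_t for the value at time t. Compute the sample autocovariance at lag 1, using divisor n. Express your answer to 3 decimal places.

Mean z̄ = (-0.3 − 2.7 − 0.3 + 2.0 − 4.2 + 2.9 + 1.5 + 1.6 + 1.3 + 1.7)/10 = 0.3500
Σ_{t=1}^{9}(z_t−z̄)(z_{t+1}−z̄) = -9.3775
γ_1 = -9.3775 / 10 = -0.938

-0.938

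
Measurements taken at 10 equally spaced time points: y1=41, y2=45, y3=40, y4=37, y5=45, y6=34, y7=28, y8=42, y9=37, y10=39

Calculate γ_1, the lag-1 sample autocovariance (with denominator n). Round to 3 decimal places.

-1.084

Mean ȳ = (41 + 45 + 40 + 37 + 45 + 34 + 28 + 42 + 37 + 39)/10 = 38.8000
Σ_{t=1}^{9}(y_t−ȳ)(y_{t+1}−ȳ) = -10.8400
γ_1 = -10.8400 / 10 = -1.084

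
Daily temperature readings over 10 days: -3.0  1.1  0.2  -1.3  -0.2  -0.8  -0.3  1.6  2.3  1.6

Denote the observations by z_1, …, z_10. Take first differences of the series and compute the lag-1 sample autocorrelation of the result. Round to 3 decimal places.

-0.169

First differences Δz: 4.1, -0.9, -1.5, 1.1, -0.6, 0.5, 1.9, 0.7, -0.7
Mean of differences = 0.5111
Numerator Σ(Δz_t−Δz̄)(Δz_{t+1}−Δz̄) = -4.0346
Denominator Σ(Δz_t−Δz̄)² = 23.9289
r_1(Δz) = -4.0346 / 23.9289 = -0.169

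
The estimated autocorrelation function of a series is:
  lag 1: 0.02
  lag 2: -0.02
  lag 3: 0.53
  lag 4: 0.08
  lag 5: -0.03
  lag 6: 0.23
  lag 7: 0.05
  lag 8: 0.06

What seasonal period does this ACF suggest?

The largest autocorrelation is r_3 = 0.53, with a weaker echo at lag 6 (0.23); the remaining lags stay at or below 0.08.
The dominant spike at lag 3 indicates a seasonal period of 3.

3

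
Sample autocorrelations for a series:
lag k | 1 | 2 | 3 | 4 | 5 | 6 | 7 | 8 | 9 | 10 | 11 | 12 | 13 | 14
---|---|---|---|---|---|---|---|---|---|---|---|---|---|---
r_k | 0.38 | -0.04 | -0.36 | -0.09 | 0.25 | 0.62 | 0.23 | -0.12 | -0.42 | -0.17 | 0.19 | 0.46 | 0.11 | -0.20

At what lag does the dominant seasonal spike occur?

The largest autocorrelation is r_6 = 0.62, with a weaker echo at lag 12 (0.46); the remaining lags stay at or below 0.38.
The dominant spike at lag 6 indicates a seasonal period of 6.

6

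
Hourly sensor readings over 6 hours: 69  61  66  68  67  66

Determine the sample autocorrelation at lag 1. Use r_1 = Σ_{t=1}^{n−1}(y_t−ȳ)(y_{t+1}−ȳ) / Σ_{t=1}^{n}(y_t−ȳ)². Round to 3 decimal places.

Mean ȳ = (69 + 61 + 66 + 68 + 67 + 66)/6 = 66.1667
Deviations from mean: 2.8333, -5.1667, -0.1667, 1.8333, 0.8333, -0.1667
Σ(y_t−ȳ)(y_{t+1}−ȳ) = (-14.6389) + (0.8611) + (-0.3056) + (1.5278) + (-0.1389) = -12.6944
Denominator Σ(y_t−ȳ)² = 38.8333
r_1 = -12.6944 / 38.8333 = -0.327

-0.327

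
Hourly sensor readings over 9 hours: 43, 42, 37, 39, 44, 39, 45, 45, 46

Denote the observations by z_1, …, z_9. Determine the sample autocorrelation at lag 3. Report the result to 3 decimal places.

Mean z̄ = (43 + 42 + 37 + 39 + 44 + 39 + 45 + 45 + 46)/9 = 42.2222
Σ(z_t−z̄)(z_{t+3}−z̄) = (-2.5062) + (-0.3951) + (16.8272) + (-8.9506) + (4.9383) + (-12.1728) = -2.2593
Denominator Σ(z_t−z̄)² = 81.5556
r_3 = -2.2593 / 81.5556 = -0.028

-0.028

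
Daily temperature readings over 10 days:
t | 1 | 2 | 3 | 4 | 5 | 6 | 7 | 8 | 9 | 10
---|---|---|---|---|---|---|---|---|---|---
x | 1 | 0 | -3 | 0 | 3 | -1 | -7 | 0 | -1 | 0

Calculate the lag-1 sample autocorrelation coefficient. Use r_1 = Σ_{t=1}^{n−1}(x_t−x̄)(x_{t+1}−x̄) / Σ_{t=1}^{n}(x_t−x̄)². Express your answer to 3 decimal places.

Mean x̄ = (1 + 0 − 3 + 0 + 3 − 1 − 7 + 0 − 1 + 0)/10 = -0.8000
Numerator Σ_{t=1}^{9}(x_t−x̄)(x_{t+1}−x̄) = -3.8400
Denominator Σ(x_t−x̄)² = 63.6000
r_1 = -3.8400 / 63.6000 = -0.060

-0.060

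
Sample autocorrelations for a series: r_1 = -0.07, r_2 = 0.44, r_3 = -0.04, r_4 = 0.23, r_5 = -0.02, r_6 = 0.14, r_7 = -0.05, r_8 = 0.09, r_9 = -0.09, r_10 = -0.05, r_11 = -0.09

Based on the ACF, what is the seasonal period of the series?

The largest autocorrelation is r_2 = 0.44, with a weaker echo at lag 4 (0.23); the remaining lags stay at or below 0.14.
The dominant spike at lag 2 indicates a seasonal period of 2.

2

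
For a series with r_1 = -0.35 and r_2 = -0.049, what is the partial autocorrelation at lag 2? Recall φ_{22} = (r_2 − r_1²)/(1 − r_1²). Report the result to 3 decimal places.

φ_{22} = (r_2 − r_1²) / (1 − r_1²)
r_1² = (-0.35)² = 0.1225
Numerator = -0.049 − 0.1225 = -0.1715; denominator = 1 − 0.1225 = 0.8775
φ_{22} = -0.1715 / 0.8775 = -0.195

-0.195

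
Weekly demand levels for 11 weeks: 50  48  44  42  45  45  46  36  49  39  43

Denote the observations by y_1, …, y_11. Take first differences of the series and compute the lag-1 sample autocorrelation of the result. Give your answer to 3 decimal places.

-0.741

First differences Δy: -2, -4, -2, 3, 0, 1, -10, 13, -10, 4
Mean of differences = -0.7000
Numerator Σ(Δy_t−Δȳ)(Δy_{t+1}−Δȳ) = -306.7900
Denominator Σ(Δy_t−Δȳ)² = 414.1000
r_1(Δy) = -306.7900 / 414.1000 = -0.741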